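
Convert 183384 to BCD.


Each digit → 4-bit binary:
  1 → 0001
  8 → 1000
  3 → 0011
  3 → 0011
  8 → 1000
  4 → 0100
= 0001 1000 0011 0011 1000 0100


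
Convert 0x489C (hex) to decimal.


Positional values:
Position 0: C × 16^0 = 12 × 1 = 12
Position 1: 9 × 16^1 = 9 × 16 = 144
Position 2: 8 × 16^2 = 8 × 256 = 2048
Position 3: 4 × 16^3 = 4 × 4096 = 16384
Sum = 12 + 144 + 2048 + 16384
= 18588


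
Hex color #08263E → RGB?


Hex: #08263E
R = 08₁₆ = 8
G = 26₁₆ = 38
B = 3E₁₆ = 62
= RGB(8, 38, 62)


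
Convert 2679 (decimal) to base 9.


Divide by 9 repeatedly:
2679 ÷ 9 = 297 remainder 6
297 ÷ 9 = 33 remainder 0
33 ÷ 9 = 3 remainder 6
3 ÷ 9 = 0 remainder 3
Reading remainders bottom-up:
= 3606


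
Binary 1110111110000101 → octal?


Group into 3-bit groups: 001110111110000101
  001 = 1
  110 = 6
  111 = 7
  110 = 6
  000 = 0
  101 = 5
= 0o167605


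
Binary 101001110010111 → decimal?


Positional values:
Bit 0: 1 × 2^0 = 1
Bit 1: 1 × 2^1 = 2
Bit 2: 1 × 2^2 = 4
Bit 4: 1 × 2^4 = 16
Bit 7: 1 × 2^7 = 128
Bit 8: 1 × 2^8 = 256
Bit 9: 1 × 2^9 = 512
Bit 12: 1 × 2^12 = 4096
Bit 14: 1 × 2^14 = 16384
Sum = 1 + 2 + 4 + 16 + 128 + 256 + 512 + 4096 + 16384
= 21399


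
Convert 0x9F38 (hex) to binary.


Each hex digit → 4 binary bits:
  9 = 1001
  F = 1111
  3 = 0011
  8 = 1000
Concatenate: 1001 1111 0011 1000
= 1001111100111000


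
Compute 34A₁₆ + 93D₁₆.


Align and add column by column (LSB to MSB, each column mod 16 with carry):
  034A
+ 093D
  ----
  col 0: A(10) + D(13) + 0 (carry in) = 23 → 7(7), carry out 1
  col 1: 4(4) + 3(3) + 1 (carry in) = 8 → 8(8), carry out 0
  col 2: 3(3) + 9(9) + 0 (carry in) = 12 → C(12), carry out 0
  col 3: 0(0) + 0(0) + 0 (carry in) = 0 → 0(0), carry out 0
Reading digits MSB→LSB: 0C87
Strip leading zeros: C87
= 0xC87


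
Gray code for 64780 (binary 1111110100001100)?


Binary: 1111110100001100
Gray code: G = B XOR (B >> 1)
B >> 1 = 0111111010000110
1111110100001100 XOR 0111111010000110:
  1 XOR 0 = 1
  1 XOR 1 = 0
  1 XOR 1 = 0
  1 XOR 1 = 0
  1 XOR 1 = 0
  1 XOR 1 = 0
  0 XOR 1 = 1
  1 XOR 0 = 1
  0 XOR 1 = 1
  0 XOR 0 = 0
  0 XOR 0 = 0
  0 XOR 0 = 0
  1 XOR 0 = 1
  1 XOR 1 = 0
  0 XOR 1 = 1
  0 XOR 0 = 0
= 1000001110001010


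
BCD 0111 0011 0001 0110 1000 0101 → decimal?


Each 4-bit group → digit:
  0111 → 7
  0011 → 3
  0001 → 1
  0110 → 6
  1000 → 8
  0101 → 5
= 731685


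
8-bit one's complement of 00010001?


Original: 00010001
Invert all bits:
  bit 0: 0 → 1
  bit 1: 0 → 1
  bit 2: 0 → 1
  bit 3: 1 → 0
  bit 4: 0 → 1
  bit 5: 0 → 1
  bit 6: 0 → 1
  bit 7: 1 → 0
= 11101110


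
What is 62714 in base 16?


Divide by 16 repeatedly:
62714 ÷ 16 = 3919 remainder 10 (A)
3919 ÷ 16 = 244 remainder 15 (F)
244 ÷ 16 = 15 remainder 4 (4)
15 ÷ 16 = 0 remainder 15 (F)
Reading remainders bottom-up:
= 0xF4FA


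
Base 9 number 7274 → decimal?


Positional values (base 9):
  4 × 9^0 = 4 × 1 = 4
  7 × 9^1 = 7 × 9 = 63
  2 × 9^2 = 2 × 81 = 162
  7 × 9^3 = 7 × 729 = 5103
Sum = 4 + 63 + 162 + 5103
= 5332


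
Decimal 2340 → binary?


Divide by 2 repeatedly:
2340 ÷ 2 = 1170 remainder 0
1170 ÷ 2 = 585 remainder 0
585 ÷ 2 = 292 remainder 1
292 ÷ 2 = 146 remainder 0
146 ÷ 2 = 73 remainder 0
73 ÷ 2 = 36 remainder 1
36 ÷ 2 = 18 remainder 0
18 ÷ 2 = 9 remainder 0
9 ÷ 2 = 4 remainder 1
4 ÷ 2 = 2 remainder 0
2 ÷ 2 = 1 remainder 0
1 ÷ 2 = 0 remainder 1
Reading remainders bottom-up:
= 100100100100


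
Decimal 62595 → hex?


Divide by 16 repeatedly:
62595 ÷ 16 = 3912 remainder 3 (3)
3912 ÷ 16 = 244 remainder 8 (8)
244 ÷ 16 = 15 remainder 4 (4)
15 ÷ 16 = 0 remainder 15 (F)
Reading remainders bottom-up:
= 0xF483


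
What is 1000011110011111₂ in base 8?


Group into 3-bit groups: 001000011110011111
  001 = 1
  000 = 0
  011 = 3
  110 = 6
  011 = 3
  111 = 7
= 0o103637


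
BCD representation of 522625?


Each digit → 4-bit binary:
  5 → 0101
  2 → 0010
  2 → 0010
  6 → 0110
  2 → 0010
  5 → 0101
= 0101 0010 0010 0110 0010 0101


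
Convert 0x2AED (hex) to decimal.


Positional values:
Position 0: D × 16^0 = 13 × 1 = 13
Position 1: E × 16^1 = 14 × 16 = 224
Position 2: A × 16^2 = 10 × 256 = 2560
Position 3: 2 × 16^3 = 2 × 4096 = 8192
Sum = 13 + 224 + 2560 + 8192
= 10989


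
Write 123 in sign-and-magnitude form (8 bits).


Sign bit: 0 (positive)
Magnitude: 123 = 1111011
= 01111011


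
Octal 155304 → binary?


Each octal digit → 3 binary bits:
  1 = 001
  5 = 101
  5 = 101
  3 = 011
  0 = 000
  4 = 100
Concatenate: 001 101 101 011 000 100
= 001101101011000100


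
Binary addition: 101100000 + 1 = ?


Align and add column by column (LSB to MSB, carry propagating):
  0101100000
+ 0000000001
  ----------
  col 0: 0 + 1 + 0 (carry in) = 1 → bit 1, carry out 0
  col 1: 0 + 0 + 0 (carry in) = 0 → bit 0, carry out 0
  col 2: 0 + 0 + 0 (carry in) = 0 → bit 0, carry out 0
  col 3: 0 + 0 + 0 (carry in) = 0 → bit 0, carry out 0
  col 4: 0 + 0 + 0 (carry in) = 0 → bit 0, carry out 0
  col 5: 1 + 0 + 0 (carry in) = 1 → bit 1, carry out 0
  col 6: 1 + 0 + 0 (carry in) = 1 → bit 1, carry out 0
  col 7: 0 + 0 + 0 (carry in) = 0 → bit 0, carry out 0
  col 8: 1 + 0 + 0 (carry in) = 1 → bit 1, carry out 0
  col 9: 0 + 0 + 0 (carry in) = 0 → bit 0, carry out 0
Reading bits MSB→LSB: 0101100001
Strip leading zeros: 101100001
= 101100001


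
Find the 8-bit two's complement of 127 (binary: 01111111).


Original: 01111111
Step 1 - Invert all bits: 10000000
Step 2 - Add 1: 10000000 + 1
= 10000001 (represents -127)


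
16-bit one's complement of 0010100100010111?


Original: 0010100100010111
Invert all bits:
  bit 0: 0 → 1
  bit 1: 0 → 1
  bit 2: 1 → 0
  bit 3: 0 → 1
  bit 4: 1 → 0
  bit 5: 0 → 1
  bit 6: 0 → 1
  bit 7: 1 → 0
  bit 8: 0 → 1
  bit 9: 0 → 1
  bit 10: 0 → 1
  bit 11: 1 → 0
  bit 12: 0 → 1
  bit 13: 1 → 0
  bit 14: 1 → 0
  bit 15: 1 → 0
= 1101011011101000


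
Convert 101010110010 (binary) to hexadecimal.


Group into 4-bit nibbles: 101010110010
  1010 = A
  1011 = B
  0010 = 2
= 0xAB2


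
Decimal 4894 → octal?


Divide by 8 repeatedly:
4894 ÷ 8 = 611 remainder 6
611 ÷ 8 = 76 remainder 3
76 ÷ 8 = 9 remainder 4
9 ÷ 8 = 1 remainder 1
1 ÷ 8 = 0 remainder 1
Reading remainders bottom-up:
= 0o11436


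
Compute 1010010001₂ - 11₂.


Align and subtract column by column (LSB to MSB, borrowing when needed):
  1010010001
- 0000000011
  ----------
  col 0: (1 - 0 borrow-in) - 1 → 1 - 1 = 0, borrow out 0
  col 1: (0 - 0 borrow-in) - 1 → borrow from next column: (0+2) - 1 = 1, borrow out 1
  col 2: (0 - 1 borrow-in) - 0 → borrow from next column: (-1+2) - 0 = 1, borrow out 1
  col 3: (0 - 1 borrow-in) - 0 → borrow from next column: (-1+2) - 0 = 1, borrow out 1
  col 4: (1 - 1 borrow-in) - 0 → 0 - 0 = 0, borrow out 0
  col 5: (0 - 0 borrow-in) - 0 → 0 - 0 = 0, borrow out 0
  col 6: (0 - 0 borrow-in) - 0 → 0 - 0 = 0, borrow out 0
  col 7: (1 - 0 borrow-in) - 0 → 1 - 0 = 1, borrow out 0
  col 8: (0 - 0 borrow-in) - 0 → 0 - 0 = 0, borrow out 0
  col 9: (1 - 0 borrow-in) - 0 → 1 - 0 = 1, borrow out 0
Reading bits MSB→LSB: 1010001110
Strip leading zeros: 1010001110
= 1010001110


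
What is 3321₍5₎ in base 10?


Positional values (base 5):
  1 × 5^0 = 1 × 1 = 1
  2 × 5^1 = 2 × 5 = 10
  3 × 5^2 = 3 × 25 = 75
  3 × 5^3 = 3 × 125 = 375
Sum = 1 + 10 + 75 + 375
= 461


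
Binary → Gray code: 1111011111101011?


Binary: 1111011111101011
Gray code: G = B XOR (B >> 1)
B >> 1 = 0111101111110101
1111011111101011 XOR 0111101111110101:
  1 XOR 0 = 1
  1 XOR 1 = 0
  1 XOR 1 = 0
  1 XOR 1 = 0
  0 XOR 1 = 1
  1 XOR 0 = 1
  1 XOR 1 = 0
  1 XOR 1 = 0
  1 XOR 1 = 0
  1 XOR 1 = 0
  1 XOR 1 = 0
  0 XOR 1 = 1
  1 XOR 0 = 1
  0 XOR 1 = 1
  1 XOR 0 = 1
  1 XOR 1 = 0
= 1000110000011110


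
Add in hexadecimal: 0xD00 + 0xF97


Align and add column by column (LSB to MSB, each column mod 16 with carry):
  0D00
+ 0F97
  ----
  col 0: 0(0) + 7(7) + 0 (carry in) = 7 → 7(7), carry out 0
  col 1: 0(0) + 9(9) + 0 (carry in) = 9 → 9(9), carry out 0
  col 2: D(13) + F(15) + 0 (carry in) = 28 → C(12), carry out 1
  col 3: 0(0) + 0(0) + 1 (carry in) = 1 → 1(1), carry out 0
Reading digits MSB→LSB: 1C97
Strip leading zeros: 1C97
= 0x1C97


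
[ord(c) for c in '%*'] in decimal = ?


String: '%*'  (2 characters)
Per-character ASCII lookup:
  '%': special character: '%' = 37
  '*': special character: '*' = 42
= 37 42


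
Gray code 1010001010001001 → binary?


Gray code: 1010001010001001
MSB stays the same: 1
Each subsequent bit = prev_binary XOR current_gray:
  B[1] = 1 XOR 0 = 1
  B[2] = 1 XOR 1 = 0
  B[3] = 0 XOR 0 = 0
  B[4] = 0 XOR 0 = 0
  B[5] = 0 XOR 0 = 0
  B[6] = 0 XOR 1 = 1
  B[7] = 1 XOR 0 = 1
  B[8] = 1 XOR 1 = 0
  B[9] = 0 XOR 0 = 0
  B[10] = 0 XOR 0 = 0
  B[11] = 0 XOR 0 = 0
  B[12] = 0 XOR 1 = 1
  B[13] = 1 XOR 0 = 1
  B[14] = 1 XOR 0 = 1
  B[15] = 1 XOR 1 = 0
= 1100001100001110 (49934 decimal)


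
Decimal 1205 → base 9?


Divide by 9 repeatedly:
1205 ÷ 9 = 133 remainder 8
133 ÷ 9 = 14 remainder 7
14 ÷ 9 = 1 remainder 5
1 ÷ 9 = 0 remainder 1
Reading remainders bottom-up:
= 1578


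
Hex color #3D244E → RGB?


Hex: #3D244E
R = 3D₁₆ = 61
G = 24₁₆ = 36
B = 4E₁₆ = 78
= RGB(61, 36, 78)


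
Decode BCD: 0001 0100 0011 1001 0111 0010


Each 4-bit group → digit:
  0001 → 1
  0100 → 4
  0011 → 3
  1001 → 9
  0111 → 7
  0010 → 2
= 143972


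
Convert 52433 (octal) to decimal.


Positional values:
Position 0: 3 × 8^0 = 3
Position 1: 3 × 8^1 = 24
Position 2: 4 × 8^2 = 256
Position 3: 2 × 8^3 = 1024
Position 4: 5 × 8^4 = 20480
Sum = 3 + 24 + 256 + 1024 + 20480
= 21787


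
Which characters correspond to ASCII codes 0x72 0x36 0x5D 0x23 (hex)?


Codes (hex): 0x72 0x36 0x5D 0x23
Per-code ASCII lookup:
  0x72 = 114  (range 97-122: lowercase, 114 - 97 = 17) → 'r'
  0x36 = 54  (range 48-57: digits, 54 - 48 = 6) → '6'
  0x5D = 93  (special character) → ']'
  0x23 = 35  (special character) → '#'
= 'r6]#'


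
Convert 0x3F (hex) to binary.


Each hex digit → 4 binary bits:
  3 = 0011
  F = 1111
Concatenate: 0011 1111
= 00111111


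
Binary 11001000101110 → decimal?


Positional values:
Bit 1: 1 × 2^1 = 2
Bit 2: 1 × 2^2 = 4
Bit 3: 1 × 2^3 = 8
Bit 5: 1 × 2^5 = 32
Bit 9: 1 × 2^9 = 512
Bit 12: 1 × 2^12 = 4096
Bit 13: 1 × 2^13 = 8192
Sum = 2 + 4 + 8 + 32 + 512 + 4096 + 8192
= 12846


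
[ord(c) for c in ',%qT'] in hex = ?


String: ',%qT'  (4 characters)
Per-character ASCII lookup:
  ',': special character: ',' = 44 → 0x2C
  '%': special character: '%' = 37 → 0x25
  'q': lowercase starts at 97: 'q' = 97 + 16 = 113 → 0x71
  'T': uppercase starts at 65: 'T' = 65 + 19 = 84 → 0x54
= 0x2C 0x25 0x71 0x54


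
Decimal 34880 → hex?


Divide by 16 repeatedly:
34880 ÷ 16 = 2180 remainder 0 (0)
2180 ÷ 16 = 136 remainder 4 (4)
136 ÷ 16 = 8 remainder 8 (8)
8 ÷ 16 = 0 remainder 8 (8)
Reading remainders bottom-up:
= 0x8840


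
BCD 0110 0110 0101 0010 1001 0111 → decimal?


Each 4-bit group → digit:
  0110 → 6
  0110 → 6
  0101 → 5
  0010 → 2
  1001 → 9
  0111 → 7
= 665297


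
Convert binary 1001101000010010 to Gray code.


Binary: 1001101000010010
Gray code: G = B XOR (B >> 1)
B >> 1 = 0100110100001001
1001101000010010 XOR 0100110100001001:
  1 XOR 0 = 1
  0 XOR 1 = 1
  0 XOR 0 = 0
  1 XOR 0 = 1
  1 XOR 1 = 0
  0 XOR 1 = 1
  1 XOR 0 = 1
  0 XOR 1 = 1
  0 XOR 0 = 0
  0 XOR 0 = 0
  0 XOR 0 = 0
  1 XOR 0 = 1
  0 XOR 1 = 1
  0 XOR 0 = 0
  1 XOR 0 = 1
  0 XOR 1 = 1
= 1101011100011011


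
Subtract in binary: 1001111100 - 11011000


Align and subtract column by column (LSB to MSB, borrowing when needed):
  1001111100
- 0011011000
  ----------
  col 0: (0 - 0 borrow-in) - 0 → 0 - 0 = 0, borrow out 0
  col 1: (0 - 0 borrow-in) - 0 → 0 - 0 = 0, borrow out 0
  col 2: (1 - 0 borrow-in) - 0 → 1 - 0 = 1, borrow out 0
  col 3: (1 - 0 borrow-in) - 1 → 1 - 1 = 0, borrow out 0
  col 4: (1 - 0 borrow-in) - 1 → 1 - 1 = 0, borrow out 0
  col 5: (1 - 0 borrow-in) - 0 → 1 - 0 = 1, borrow out 0
  col 6: (1 - 0 borrow-in) - 1 → 1 - 1 = 0, borrow out 0
  col 7: (0 - 0 borrow-in) - 1 → borrow from next column: (0+2) - 1 = 1, borrow out 1
  col 8: (0 - 1 borrow-in) - 0 → borrow from next column: (-1+2) - 0 = 1, borrow out 1
  col 9: (1 - 1 borrow-in) - 0 → 0 - 0 = 0, borrow out 0
Reading bits MSB→LSB: 0110100100
Strip leading zeros: 110100100
= 110100100


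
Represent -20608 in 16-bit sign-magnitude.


Sign bit: 1 (negative)
Magnitude: 20608 = 101000010000000
= 1101000010000000


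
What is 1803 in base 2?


Divide by 2 repeatedly:
1803 ÷ 2 = 901 remainder 1
901 ÷ 2 = 450 remainder 1
450 ÷ 2 = 225 remainder 0
225 ÷ 2 = 112 remainder 1
112 ÷ 2 = 56 remainder 0
56 ÷ 2 = 28 remainder 0
28 ÷ 2 = 14 remainder 0
14 ÷ 2 = 7 remainder 0
7 ÷ 2 = 3 remainder 1
3 ÷ 2 = 1 remainder 1
1 ÷ 2 = 0 remainder 1
Reading remainders bottom-up:
= 11100001011


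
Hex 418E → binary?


Each hex digit → 4 binary bits:
  4 = 0100
  1 = 0001
  8 = 1000
  E = 1110
Concatenate: 0100 0001 1000 1110
= 0100000110001110


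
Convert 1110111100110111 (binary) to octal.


Group into 3-bit groups: 001110111100110111
  001 = 1
  110 = 6
  111 = 7
  100 = 4
  110 = 6
  111 = 7
= 0o167467


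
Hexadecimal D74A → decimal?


Positional values:
Position 0: A × 16^0 = 10 × 1 = 10
Position 1: 4 × 16^1 = 4 × 16 = 64
Position 2: 7 × 16^2 = 7 × 256 = 1792
Position 3: D × 16^3 = 13 × 4096 = 53248
Sum = 10 + 64 + 1792 + 53248
= 55114


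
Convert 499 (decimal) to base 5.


Divide by 5 repeatedly:
499 ÷ 5 = 99 remainder 4
99 ÷ 5 = 19 remainder 4
19 ÷ 5 = 3 remainder 4
3 ÷ 5 = 0 remainder 3
Reading remainders bottom-up:
= 3444


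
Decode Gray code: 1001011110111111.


Gray code: 1001011110111111
MSB stays the same: 1
Each subsequent bit = prev_binary XOR current_gray:
  B[1] = 1 XOR 0 = 1
  B[2] = 1 XOR 0 = 1
  B[3] = 1 XOR 1 = 0
  B[4] = 0 XOR 0 = 0
  B[5] = 0 XOR 1 = 1
  B[6] = 1 XOR 1 = 0
  B[7] = 0 XOR 1 = 1
  B[8] = 1 XOR 1 = 0
  B[9] = 0 XOR 0 = 0
  B[10] = 0 XOR 1 = 1
  B[11] = 1 XOR 1 = 0
  B[12] = 0 XOR 1 = 1
  B[13] = 1 XOR 1 = 0
  B[14] = 0 XOR 1 = 1
  B[15] = 1 XOR 1 = 0
= 1110010100101010 (58666 decimal)


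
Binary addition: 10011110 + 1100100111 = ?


Align and add column by column (LSB to MSB, carry propagating):
  00010011110
+ 01100100111
  -----------
  col 0: 0 + 1 + 0 (carry in) = 1 → bit 1, carry out 0
  col 1: 1 + 1 + 0 (carry in) = 2 → bit 0, carry out 1
  col 2: 1 + 1 + 1 (carry in) = 3 → bit 1, carry out 1
  col 3: 1 + 0 + 1 (carry in) = 2 → bit 0, carry out 1
  col 4: 1 + 0 + 1 (carry in) = 2 → bit 0, carry out 1
  col 5: 0 + 1 + 1 (carry in) = 2 → bit 0, carry out 1
  col 6: 0 + 0 + 1 (carry in) = 1 → bit 1, carry out 0
  col 7: 1 + 0 + 0 (carry in) = 1 → bit 1, carry out 0
  col 8: 0 + 1 + 0 (carry in) = 1 → bit 1, carry out 0
  col 9: 0 + 1 + 0 (carry in) = 1 → bit 1, carry out 0
  col 10: 0 + 0 + 0 (carry in) = 0 → bit 0, carry out 0
Reading bits MSB→LSB: 01111000101
Strip leading zeros: 1111000101
= 1111000101


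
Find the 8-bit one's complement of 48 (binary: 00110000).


Original: 00110000
Invert all bits:
  bit 0: 0 → 1
  bit 1: 0 → 1
  bit 2: 1 → 0
  bit 3: 1 → 0
  bit 4: 0 → 1
  bit 5: 0 → 1
  bit 6: 0 → 1
  bit 7: 0 → 1
= 11001111


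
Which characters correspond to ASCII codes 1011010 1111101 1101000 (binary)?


Codes (binary): 1011010 1111101 1101000
Per-code ASCII lookup:
  1011010 = 90  (range 65-90: uppercase, 90 - 65 = 25) → 'Z'
  1111101 = 125  (special character) → '}'
  1101000 = 104  (range 97-122: lowercase, 104 - 97 = 7) → 'h'
= 'Z}h'


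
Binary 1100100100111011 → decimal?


Positional values:
Bit 0: 1 × 2^0 = 1
Bit 1: 1 × 2^1 = 2
Bit 3: 1 × 2^3 = 8
Bit 4: 1 × 2^4 = 16
Bit 5: 1 × 2^5 = 32
Bit 8: 1 × 2^8 = 256
Bit 11: 1 × 2^11 = 2048
Bit 14: 1 × 2^14 = 16384
Bit 15: 1 × 2^15 = 32768
Sum = 1 + 2 + 8 + 16 + 32 + 256 + 2048 + 16384 + 32768
= 51515


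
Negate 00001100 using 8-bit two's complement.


Original: 00001100
Step 1 - Invert all bits: 11110011
Step 2 - Add 1: 11110011 + 1
= 11110100 (represents -12)


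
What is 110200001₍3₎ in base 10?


Positional values (base 3):
  1 × 3^0 = 1 × 1 = 1
  0 × 3^1 = 0 × 3 = 0
  0 × 3^2 = 0 × 9 = 0
  0 × 3^3 = 0 × 27 = 0
  0 × 3^4 = 0 × 81 = 0
  2 × 3^5 = 2 × 243 = 486
  0 × 3^6 = 0 × 729 = 0
  1 × 3^7 = 1 × 2187 = 2187
  1 × 3^8 = 1 × 6561 = 6561
Sum = 1 + 0 + 0 + 0 + 0 + 486 + 0 + 2187 + 6561
= 9235


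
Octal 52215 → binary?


Each octal digit → 3 binary bits:
  5 = 101
  2 = 010
  2 = 010
  1 = 001
  5 = 101
Concatenate: 101 010 010 001 101
= 101010010001101


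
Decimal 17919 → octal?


Divide by 8 repeatedly:
17919 ÷ 8 = 2239 remainder 7
2239 ÷ 8 = 279 remainder 7
279 ÷ 8 = 34 remainder 7
34 ÷ 8 = 4 remainder 2
4 ÷ 8 = 0 remainder 4
Reading remainders bottom-up:
= 0o42777


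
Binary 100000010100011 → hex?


Group into 4-bit nibbles: 0100000010100011
  0100 = 4
  0000 = 0
  1010 = A
  0011 = 3
= 0x40A3


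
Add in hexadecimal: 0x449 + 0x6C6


Align and add column by column (LSB to MSB, each column mod 16 with carry):
  0449
+ 06C6
  ----
  col 0: 9(9) + 6(6) + 0 (carry in) = 15 → F(15), carry out 0
  col 1: 4(4) + C(12) + 0 (carry in) = 16 → 0(0), carry out 1
  col 2: 4(4) + 6(6) + 1 (carry in) = 11 → B(11), carry out 0
  col 3: 0(0) + 0(0) + 0 (carry in) = 0 → 0(0), carry out 0
Reading digits MSB→LSB: 0B0F
Strip leading zeros: B0F
= 0xB0F


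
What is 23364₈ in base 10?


Positional values:
Position 0: 4 × 8^0 = 4
Position 1: 6 × 8^1 = 48
Position 2: 3 × 8^2 = 192
Position 3: 3 × 8^3 = 1536
Position 4: 2 × 8^4 = 8192
Sum = 4 + 48 + 192 + 1536 + 8192
= 9972


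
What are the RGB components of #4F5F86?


Hex: #4F5F86
R = 4F₁₆ = 79
G = 5F₁₆ = 95
B = 86₁₆ = 134
= RGB(79, 95, 134)


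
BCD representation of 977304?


Each digit → 4-bit binary:
  9 → 1001
  7 → 0111
  7 → 0111
  3 → 0011
  0 → 0000
  4 → 0100
= 1001 0111 0111 0011 0000 0100


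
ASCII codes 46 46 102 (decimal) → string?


Codes (decimal): 46 46 102
Per-code ASCII lookup:
  46  (special character) → '.'
  46  (special character) → '.'
  102  (range 97-122: lowercase, 102 - 97 = 5) → 'f'
= '..f'


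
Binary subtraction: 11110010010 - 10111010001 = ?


Align and subtract column by column (LSB to MSB, borrowing when needed):
  11110010010
- 10111010001
  -----------
  col 0: (0 - 0 borrow-in) - 1 → borrow from next column: (0+2) - 1 = 1, borrow out 1
  col 1: (1 - 1 borrow-in) - 0 → 0 - 0 = 0, borrow out 0
  col 2: (0 - 0 borrow-in) - 0 → 0 - 0 = 0, borrow out 0
  col 3: (0 - 0 borrow-in) - 0 → 0 - 0 = 0, borrow out 0
  col 4: (1 - 0 borrow-in) - 1 → 1 - 1 = 0, borrow out 0
  col 5: (0 - 0 borrow-in) - 0 → 0 - 0 = 0, borrow out 0
  col 6: (0 - 0 borrow-in) - 1 → borrow from next column: (0+2) - 1 = 1, borrow out 1
  col 7: (1 - 1 borrow-in) - 1 → borrow from next column: (0+2) - 1 = 1, borrow out 1
  col 8: (1 - 1 borrow-in) - 1 → borrow from next column: (0+2) - 1 = 1, borrow out 1
  col 9: (1 - 1 borrow-in) - 0 → 0 - 0 = 0, borrow out 0
  col 10: (1 - 0 borrow-in) - 1 → 1 - 1 = 0, borrow out 0
Reading bits MSB→LSB: 00111000001
Strip leading zeros: 111000001
= 111000001


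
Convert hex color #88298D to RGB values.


Hex: #88298D
R = 88₁₆ = 136
G = 29₁₆ = 41
B = 8D₁₆ = 141
= RGB(136, 41, 141)


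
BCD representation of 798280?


Each digit → 4-bit binary:
  7 → 0111
  9 → 1001
  8 → 1000
  2 → 0010
  8 → 1000
  0 → 0000
= 0111 1001 1000 0010 1000 0000


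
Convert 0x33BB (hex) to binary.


Each hex digit → 4 binary bits:
  3 = 0011
  3 = 0011
  B = 1011
  B = 1011
Concatenate: 0011 0011 1011 1011
= 0011001110111011


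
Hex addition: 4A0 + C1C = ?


Align and add column by column (LSB to MSB, each column mod 16 with carry):
  04A0
+ 0C1C
  ----
  col 0: 0(0) + C(12) + 0 (carry in) = 12 → C(12), carry out 0
  col 1: A(10) + 1(1) + 0 (carry in) = 11 → B(11), carry out 0
  col 2: 4(4) + C(12) + 0 (carry in) = 16 → 0(0), carry out 1
  col 3: 0(0) + 0(0) + 1 (carry in) = 1 → 1(1), carry out 0
Reading digits MSB→LSB: 10BC
Strip leading zeros: 10BC
= 0x10BC


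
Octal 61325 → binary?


Each octal digit → 3 binary bits:
  6 = 110
  1 = 001
  3 = 011
  2 = 010
  5 = 101
Concatenate: 110 001 011 010 101
= 110001011010101


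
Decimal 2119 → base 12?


Divide by 12 repeatedly:
2119 ÷ 12 = 176 remainder 7
176 ÷ 12 = 14 remainder 8
14 ÷ 12 = 1 remainder 2
1 ÷ 12 = 0 remainder 1
Reading remainders bottom-up:
= 1287


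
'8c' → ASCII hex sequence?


String: '8c'  (2 characters)
Per-character ASCII lookup:
  '8': digits start at 48: '8' = 48 + 8 = 56 → 0x38
  'c': lowercase starts at 97: 'c' = 97 + 2 = 99 → 0x63
= 0x38 0x63


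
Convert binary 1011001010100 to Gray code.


Binary: 1011001010100
Gray code: G = B XOR (B >> 1)
B >> 1 = 0101100101010
1011001010100 XOR 0101100101010:
  1 XOR 0 = 1
  0 XOR 1 = 1
  1 XOR 0 = 1
  1 XOR 1 = 0
  0 XOR 1 = 1
  0 XOR 0 = 0
  1 XOR 0 = 1
  0 XOR 1 = 1
  1 XOR 0 = 1
  0 XOR 1 = 1
  1 XOR 0 = 1
  0 XOR 1 = 1
  0 XOR 0 = 0
= 1110101111110


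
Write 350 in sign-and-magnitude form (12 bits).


Sign bit: 0 (positive)
Magnitude: 350 = 00101011110
= 000101011110


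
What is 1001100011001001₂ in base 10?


Positional values:
Bit 0: 1 × 2^0 = 1
Bit 3: 1 × 2^3 = 8
Bit 6: 1 × 2^6 = 64
Bit 7: 1 × 2^7 = 128
Bit 11: 1 × 2^11 = 2048
Bit 12: 1 × 2^12 = 4096
Bit 15: 1 × 2^15 = 32768
Sum = 1 + 8 + 64 + 128 + 2048 + 4096 + 32768
= 39113


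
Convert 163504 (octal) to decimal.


Positional values:
Position 0: 4 × 8^0 = 4
Position 1: 0 × 8^1 = 0
Position 2: 5 × 8^2 = 320
Position 3: 3 × 8^3 = 1536
Position 4: 6 × 8^4 = 24576
Position 5: 1 × 8^5 = 32768
Sum = 4 + 0 + 320 + 1536 + 24576 + 32768
= 59204


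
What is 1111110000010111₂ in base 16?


Group into 4-bit nibbles: 1111110000010111
  1111 = F
  1100 = C
  0001 = 1
  0111 = 7
= 0xFC17


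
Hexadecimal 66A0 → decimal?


Positional values:
Position 0: 0 × 16^0 = 0 × 1 = 0
Position 1: A × 16^1 = 10 × 16 = 160
Position 2: 6 × 16^2 = 6 × 256 = 1536
Position 3: 6 × 16^3 = 6 × 4096 = 24576
Sum = 0 + 160 + 1536 + 24576
= 26272


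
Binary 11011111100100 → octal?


Group into 3-bit groups: 011011111100100
  011 = 3
  011 = 3
  111 = 7
  100 = 4
  100 = 4
= 0o33744


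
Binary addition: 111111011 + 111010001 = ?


Align and add column by column (LSB to MSB, carry propagating):
  0111111011
+ 0111010001
  ----------
  col 0: 1 + 1 + 0 (carry in) = 2 → bit 0, carry out 1
  col 1: 1 + 0 + 1 (carry in) = 2 → bit 0, carry out 1
  col 2: 0 + 0 + 1 (carry in) = 1 → bit 1, carry out 0
  col 3: 1 + 0 + 0 (carry in) = 1 → bit 1, carry out 0
  col 4: 1 + 1 + 0 (carry in) = 2 → bit 0, carry out 1
  col 5: 1 + 0 + 1 (carry in) = 2 → bit 0, carry out 1
  col 6: 1 + 1 + 1 (carry in) = 3 → bit 1, carry out 1
  col 7: 1 + 1 + 1 (carry in) = 3 → bit 1, carry out 1
  col 8: 1 + 1 + 1 (carry in) = 3 → bit 1, carry out 1
  col 9: 0 + 0 + 1 (carry in) = 1 → bit 1, carry out 0
Reading bits MSB→LSB: 1111001100
Strip leading zeros: 1111001100
= 1111001100


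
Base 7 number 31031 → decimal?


Positional values (base 7):
  1 × 7^0 = 1 × 1 = 1
  3 × 7^1 = 3 × 7 = 21
  0 × 7^2 = 0 × 49 = 0
  1 × 7^3 = 1 × 343 = 343
  3 × 7^4 = 3 × 2401 = 7203
Sum = 1 + 21 + 0 + 343 + 7203
= 7568


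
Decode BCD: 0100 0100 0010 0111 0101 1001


Each 4-bit group → digit:
  0100 → 4
  0100 → 4
  0010 → 2
  0111 → 7
  0101 → 5
  1001 → 9
= 442759


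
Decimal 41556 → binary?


Divide by 2 repeatedly:
41556 ÷ 2 = 20778 remainder 0
20778 ÷ 2 = 10389 remainder 0
10389 ÷ 2 = 5194 remainder 1
5194 ÷ 2 = 2597 remainder 0
2597 ÷ 2 = 1298 remainder 1
1298 ÷ 2 = 649 remainder 0
649 ÷ 2 = 324 remainder 1
324 ÷ 2 = 162 remainder 0
162 ÷ 2 = 81 remainder 0
81 ÷ 2 = 40 remainder 1
40 ÷ 2 = 20 remainder 0
20 ÷ 2 = 10 remainder 0
10 ÷ 2 = 5 remainder 0
5 ÷ 2 = 2 remainder 1
2 ÷ 2 = 1 remainder 0
1 ÷ 2 = 0 remainder 1
Reading remainders bottom-up:
= 1010001001010100


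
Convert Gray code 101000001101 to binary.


Gray code: 101000001101
MSB stays the same: 1
Each subsequent bit = prev_binary XOR current_gray:
  B[1] = 1 XOR 0 = 1
  B[2] = 1 XOR 1 = 0
  B[3] = 0 XOR 0 = 0
  B[4] = 0 XOR 0 = 0
  B[5] = 0 XOR 0 = 0
  B[6] = 0 XOR 0 = 0
  B[7] = 0 XOR 0 = 0
  B[8] = 0 XOR 1 = 1
  B[9] = 1 XOR 1 = 0
  B[10] = 0 XOR 0 = 0
  B[11] = 0 XOR 1 = 1
= 110000001001 (3081 decimal)


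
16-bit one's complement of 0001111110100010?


Original: 0001111110100010
Invert all bits:
  bit 0: 0 → 1
  bit 1: 0 → 1
  bit 2: 0 → 1
  bit 3: 1 → 0
  bit 4: 1 → 0
  bit 5: 1 → 0
  bit 6: 1 → 0
  bit 7: 1 → 0
  bit 8: 1 → 0
  bit 9: 0 → 1
  bit 10: 1 → 0
  bit 11: 0 → 1
  bit 12: 0 → 1
  bit 13: 0 → 1
  bit 14: 1 → 0
  bit 15: 0 → 1
= 1110000001011101


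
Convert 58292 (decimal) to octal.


Divide by 8 repeatedly:
58292 ÷ 8 = 7286 remainder 4
7286 ÷ 8 = 910 remainder 6
910 ÷ 8 = 113 remainder 6
113 ÷ 8 = 14 remainder 1
14 ÷ 8 = 1 remainder 6
1 ÷ 8 = 0 remainder 1
Reading remainders bottom-up:
= 0o161664


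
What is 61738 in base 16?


Divide by 16 repeatedly:
61738 ÷ 16 = 3858 remainder 10 (A)
3858 ÷ 16 = 241 remainder 2 (2)
241 ÷ 16 = 15 remainder 1 (1)
15 ÷ 16 = 0 remainder 15 (F)
Reading remainders bottom-up:
= 0xF12A


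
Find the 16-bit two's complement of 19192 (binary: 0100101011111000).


Original: 0100101011111000
Step 1 - Invert all bits: 1011010100000111
Step 2 - Add 1: 1011010100000111 + 1
= 1011010100001000 (represents -19192)


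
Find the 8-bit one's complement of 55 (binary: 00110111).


Original: 00110111
Invert all bits:
  bit 0: 0 → 1
  bit 1: 0 → 1
  bit 2: 1 → 0
  bit 3: 1 → 0
  bit 4: 0 → 1
  bit 5: 1 → 0
  bit 6: 1 → 0
  bit 7: 1 → 0
= 11001000


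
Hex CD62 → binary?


Each hex digit → 4 binary bits:
  C = 1100
  D = 1101
  6 = 0110
  2 = 0010
Concatenate: 1100 1101 0110 0010
= 1100110101100010


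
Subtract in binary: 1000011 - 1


Align and subtract column by column (LSB to MSB, borrowing when needed):
  1000011
- 0000001
  -------
  col 0: (1 - 0 borrow-in) - 1 → 1 - 1 = 0, borrow out 0
  col 1: (1 - 0 borrow-in) - 0 → 1 - 0 = 1, borrow out 0
  col 2: (0 - 0 borrow-in) - 0 → 0 - 0 = 0, borrow out 0
  col 3: (0 - 0 borrow-in) - 0 → 0 - 0 = 0, borrow out 0
  col 4: (0 - 0 borrow-in) - 0 → 0 - 0 = 0, borrow out 0
  col 5: (0 - 0 borrow-in) - 0 → 0 - 0 = 0, borrow out 0
  col 6: (1 - 0 borrow-in) - 0 → 1 - 0 = 1, borrow out 0
Reading bits MSB→LSB: 1000010
Strip leading zeros: 1000010
= 1000010


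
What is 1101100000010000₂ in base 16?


Group into 4-bit nibbles: 1101100000010000
  1101 = D
  1000 = 8
  0001 = 1
  0000 = 0
= 0xD810


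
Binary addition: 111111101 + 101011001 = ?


Align and add column by column (LSB to MSB, carry propagating):
  0111111101
+ 0101011001
  ----------
  col 0: 1 + 1 + 0 (carry in) = 2 → bit 0, carry out 1
  col 1: 0 + 0 + 1 (carry in) = 1 → bit 1, carry out 0
  col 2: 1 + 0 + 0 (carry in) = 1 → bit 1, carry out 0
  col 3: 1 + 1 + 0 (carry in) = 2 → bit 0, carry out 1
  col 4: 1 + 1 + 1 (carry in) = 3 → bit 1, carry out 1
  col 5: 1 + 0 + 1 (carry in) = 2 → bit 0, carry out 1
  col 6: 1 + 1 + 1 (carry in) = 3 → bit 1, carry out 1
  col 7: 1 + 0 + 1 (carry in) = 2 → bit 0, carry out 1
  col 8: 1 + 1 + 1 (carry in) = 3 → bit 1, carry out 1
  col 9: 0 + 0 + 1 (carry in) = 1 → bit 1, carry out 0
Reading bits MSB→LSB: 1101010110
Strip leading zeros: 1101010110
= 1101010110


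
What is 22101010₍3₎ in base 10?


Positional values (base 3):
  0 × 3^0 = 0 × 1 = 0
  1 × 3^1 = 1 × 3 = 3
  0 × 3^2 = 0 × 9 = 0
  1 × 3^3 = 1 × 27 = 27
  0 × 3^4 = 0 × 81 = 0
  1 × 3^5 = 1 × 243 = 243
  2 × 3^6 = 2 × 729 = 1458
  2 × 3^7 = 2 × 2187 = 4374
Sum = 0 + 3 + 0 + 27 + 0 + 243 + 1458 + 4374
= 6105


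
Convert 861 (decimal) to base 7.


Divide by 7 repeatedly:
861 ÷ 7 = 123 remainder 0
123 ÷ 7 = 17 remainder 4
17 ÷ 7 = 2 remainder 3
2 ÷ 7 = 0 remainder 2
Reading remainders bottom-up:
= 2340


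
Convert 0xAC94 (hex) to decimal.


Positional values:
Position 0: 4 × 16^0 = 4 × 1 = 4
Position 1: 9 × 16^1 = 9 × 16 = 144
Position 2: C × 16^2 = 12 × 256 = 3072
Position 3: A × 16^3 = 10 × 4096 = 40960
Sum = 4 + 144 + 3072 + 40960
= 44180


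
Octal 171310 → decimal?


Positional values:
Position 0: 0 × 8^0 = 0
Position 1: 1 × 8^1 = 8
Position 2: 3 × 8^2 = 192
Position 3: 1 × 8^3 = 512
Position 4: 7 × 8^4 = 28672
Position 5: 1 × 8^5 = 32768
Sum = 0 + 8 + 192 + 512 + 28672 + 32768
= 62152


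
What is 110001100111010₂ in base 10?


Positional values:
Bit 1: 1 × 2^1 = 2
Bit 3: 1 × 2^3 = 8
Bit 4: 1 × 2^4 = 16
Bit 5: 1 × 2^5 = 32
Bit 8: 1 × 2^8 = 256
Bit 9: 1 × 2^9 = 512
Bit 13: 1 × 2^13 = 8192
Bit 14: 1 × 2^14 = 16384
Sum = 2 + 8 + 16 + 32 + 256 + 512 + 8192 + 16384
= 25402


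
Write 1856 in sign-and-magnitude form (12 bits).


Sign bit: 0 (positive)
Magnitude: 1856 = 11101000000
= 011101000000


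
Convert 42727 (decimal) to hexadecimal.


Divide by 16 repeatedly:
42727 ÷ 16 = 2670 remainder 7 (7)
2670 ÷ 16 = 166 remainder 14 (E)
166 ÷ 16 = 10 remainder 6 (6)
10 ÷ 16 = 0 remainder 10 (A)
Reading remainders bottom-up:
= 0xA6E7


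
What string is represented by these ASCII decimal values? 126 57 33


Codes (decimal): 126 57 33
Per-code ASCII lookup:
  126  (special character) → '~'
  57  (range 48-57: digits, 57 - 48 = 9) → '9'
  33  (special character) → '!'
= '~9!'


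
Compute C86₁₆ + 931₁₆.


Align and add column by column (LSB to MSB, each column mod 16 with carry):
  0C86
+ 0931
  ----
  col 0: 6(6) + 1(1) + 0 (carry in) = 7 → 7(7), carry out 0
  col 1: 8(8) + 3(3) + 0 (carry in) = 11 → B(11), carry out 0
  col 2: C(12) + 9(9) + 0 (carry in) = 21 → 5(5), carry out 1
  col 3: 0(0) + 0(0) + 1 (carry in) = 1 → 1(1), carry out 0
Reading digits MSB→LSB: 15B7
Strip leading zeros: 15B7
= 0x15B7


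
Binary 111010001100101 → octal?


Group into 3-bit groups: 111010001100101
  111 = 7
  010 = 2
  001 = 1
  100 = 4
  101 = 5
= 0o72145


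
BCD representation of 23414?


Each digit → 4-bit binary:
  2 → 0010
  3 → 0011
  4 → 0100
  1 → 0001
  4 → 0100
= 0010 0011 0100 0001 0100


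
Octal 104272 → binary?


Each octal digit → 3 binary bits:
  1 = 001
  0 = 000
  4 = 100
  2 = 010
  7 = 111
  2 = 010
Concatenate: 001 000 100 010 111 010
= 001000100010111010


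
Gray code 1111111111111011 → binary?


Gray code: 1111111111111011
MSB stays the same: 1
Each subsequent bit = prev_binary XOR current_gray:
  B[1] = 1 XOR 1 = 0
  B[2] = 0 XOR 1 = 1
  B[3] = 1 XOR 1 = 0
  B[4] = 0 XOR 1 = 1
  B[5] = 1 XOR 1 = 0
  B[6] = 0 XOR 1 = 1
  B[7] = 1 XOR 1 = 0
  B[8] = 0 XOR 1 = 1
  B[9] = 1 XOR 1 = 0
  B[10] = 0 XOR 1 = 1
  B[11] = 1 XOR 1 = 0
  B[12] = 0 XOR 1 = 1
  B[13] = 1 XOR 0 = 1
  B[14] = 1 XOR 1 = 0
  B[15] = 0 XOR 1 = 1
= 1010101010101101 (43693 decimal)


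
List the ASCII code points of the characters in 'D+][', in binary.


String: 'D+]['  (4 characters)
Per-character ASCII lookup:
  'D': uppercase starts at 65: 'D' = 65 + 3 = 68 → 1000100
  '+': special character: '+' = 43 → 101011
  ']': special character: ']' = 93 → 1011101
  '[': special character: '[' = 91 → 1011011
= 1000100 101011 1011101 1011011


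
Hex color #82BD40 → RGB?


Hex: #82BD40
R = 82₁₆ = 130
G = BD₁₆ = 189
B = 40₁₆ = 64
= RGB(130, 189, 64)


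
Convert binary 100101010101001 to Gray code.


Binary: 100101010101001
Gray code: G = B XOR (B >> 1)
B >> 1 = 010010101010100
100101010101001 XOR 010010101010100:
  1 XOR 0 = 1
  0 XOR 1 = 1
  0 XOR 0 = 0
  1 XOR 0 = 1
  0 XOR 1 = 1
  1 XOR 0 = 1
  0 XOR 1 = 1
  1 XOR 0 = 1
  0 XOR 1 = 1
  1 XOR 0 = 1
  0 XOR 1 = 1
  1 XOR 0 = 1
  0 XOR 1 = 1
  0 XOR 0 = 0
  1 XOR 0 = 1
= 110111111111101


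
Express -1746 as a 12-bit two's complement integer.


Original: 011011010010
Step 1 - Invert all bits: 100100101101
Step 2 - Add 1: 100100101101 + 1
= 100100101110 (represents -1746)


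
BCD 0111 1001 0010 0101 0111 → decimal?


Each 4-bit group → digit:
  0111 → 7
  1001 → 9
  0010 → 2
  0101 → 5
  0111 → 7
= 79257


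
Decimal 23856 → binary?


Divide by 2 repeatedly:
23856 ÷ 2 = 11928 remainder 0
11928 ÷ 2 = 5964 remainder 0
5964 ÷ 2 = 2982 remainder 0
2982 ÷ 2 = 1491 remainder 0
1491 ÷ 2 = 745 remainder 1
745 ÷ 2 = 372 remainder 1
372 ÷ 2 = 186 remainder 0
186 ÷ 2 = 93 remainder 0
93 ÷ 2 = 46 remainder 1
46 ÷ 2 = 23 remainder 0
23 ÷ 2 = 11 remainder 1
11 ÷ 2 = 5 remainder 1
5 ÷ 2 = 2 remainder 1
2 ÷ 2 = 1 remainder 0
1 ÷ 2 = 0 remainder 1
Reading remainders bottom-up:
= 101110100110000


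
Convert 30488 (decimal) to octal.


Divide by 8 repeatedly:
30488 ÷ 8 = 3811 remainder 0
3811 ÷ 8 = 476 remainder 3
476 ÷ 8 = 59 remainder 4
59 ÷ 8 = 7 remainder 3
7 ÷ 8 = 0 remainder 7
Reading remainders bottom-up:
= 0o73430


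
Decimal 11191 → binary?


Divide by 2 repeatedly:
11191 ÷ 2 = 5595 remainder 1
5595 ÷ 2 = 2797 remainder 1
2797 ÷ 2 = 1398 remainder 1
1398 ÷ 2 = 699 remainder 0
699 ÷ 2 = 349 remainder 1
349 ÷ 2 = 174 remainder 1
174 ÷ 2 = 87 remainder 0
87 ÷ 2 = 43 remainder 1
43 ÷ 2 = 21 remainder 1
21 ÷ 2 = 10 remainder 1
10 ÷ 2 = 5 remainder 0
5 ÷ 2 = 2 remainder 1
2 ÷ 2 = 1 remainder 0
1 ÷ 2 = 0 remainder 1
Reading remainders bottom-up:
= 10101110110111


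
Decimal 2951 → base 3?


Divide by 3 repeatedly:
2951 ÷ 3 = 983 remainder 2
983 ÷ 3 = 327 remainder 2
327 ÷ 3 = 109 remainder 0
109 ÷ 3 = 36 remainder 1
36 ÷ 3 = 12 remainder 0
12 ÷ 3 = 4 remainder 0
4 ÷ 3 = 1 remainder 1
1 ÷ 3 = 0 remainder 1
Reading remainders bottom-up:
= 11001022


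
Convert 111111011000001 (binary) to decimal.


Positional values:
Bit 0: 1 × 2^0 = 1
Bit 6: 1 × 2^6 = 64
Bit 7: 1 × 2^7 = 128
Bit 9: 1 × 2^9 = 512
Bit 10: 1 × 2^10 = 1024
Bit 11: 1 × 2^11 = 2048
Bit 12: 1 × 2^12 = 4096
Bit 13: 1 × 2^13 = 8192
Bit 14: 1 × 2^14 = 16384
Sum = 1 + 64 + 128 + 512 + 1024 + 2048 + 4096 + 8192 + 16384
= 32449


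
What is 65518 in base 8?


Divide by 8 repeatedly:
65518 ÷ 8 = 8189 remainder 6
8189 ÷ 8 = 1023 remainder 5
1023 ÷ 8 = 127 remainder 7
127 ÷ 8 = 15 remainder 7
15 ÷ 8 = 1 remainder 7
1 ÷ 8 = 0 remainder 1
Reading remainders bottom-up:
= 0o177756


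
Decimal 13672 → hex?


Divide by 16 repeatedly:
13672 ÷ 16 = 854 remainder 8 (8)
854 ÷ 16 = 53 remainder 6 (6)
53 ÷ 16 = 3 remainder 5 (5)
3 ÷ 16 = 0 remainder 3 (3)
Reading remainders bottom-up:
= 0x3568


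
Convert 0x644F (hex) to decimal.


Positional values:
Position 0: F × 16^0 = 15 × 1 = 15
Position 1: 4 × 16^1 = 4 × 16 = 64
Position 2: 4 × 16^2 = 4 × 256 = 1024
Position 3: 6 × 16^3 = 6 × 4096 = 24576
Sum = 15 + 64 + 1024 + 24576
= 25679


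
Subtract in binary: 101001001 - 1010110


Align and subtract column by column (LSB to MSB, borrowing when needed):
  101001001
- 001010110
  ---------
  col 0: (1 - 0 borrow-in) - 0 → 1 - 0 = 1, borrow out 0
  col 1: (0 - 0 borrow-in) - 1 → borrow from next column: (0+2) - 1 = 1, borrow out 1
  col 2: (0 - 1 borrow-in) - 1 → borrow from next column: (-1+2) - 1 = 0, borrow out 1
  col 3: (1 - 1 borrow-in) - 0 → 0 - 0 = 0, borrow out 0
  col 4: (0 - 0 borrow-in) - 1 → borrow from next column: (0+2) - 1 = 1, borrow out 1
  col 5: (0 - 1 borrow-in) - 0 → borrow from next column: (-1+2) - 0 = 1, borrow out 1
  col 6: (1 - 1 borrow-in) - 1 → borrow from next column: (0+2) - 1 = 1, borrow out 1
  col 7: (0 - 1 borrow-in) - 0 → borrow from next column: (-1+2) - 0 = 1, borrow out 1
  col 8: (1 - 1 borrow-in) - 0 → 0 - 0 = 0, borrow out 0
Reading bits MSB→LSB: 011110011
Strip leading zeros: 11110011
= 11110011


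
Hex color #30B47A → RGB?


Hex: #30B47A
R = 30₁₆ = 48
G = B4₁₆ = 180
B = 7A₁₆ = 122
= RGB(48, 180, 122)


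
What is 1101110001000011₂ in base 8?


Group into 3-bit groups: 001101110001000011
  001 = 1
  101 = 5
  110 = 6
  001 = 1
  000 = 0
  011 = 3
= 0o156103


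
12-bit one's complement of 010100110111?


Original: 010100110111
Invert all bits:
  bit 0: 0 → 1
  bit 1: 1 → 0
  bit 2: 0 → 1
  bit 3: 1 → 0
  bit 4: 0 → 1
  bit 5: 0 → 1
  bit 6: 1 → 0
  bit 7: 1 → 0
  bit 8: 0 → 1
  bit 9: 1 → 0
  bit 10: 1 → 0
  bit 11: 1 → 0
= 101011001000


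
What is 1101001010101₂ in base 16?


Group into 4-bit nibbles: 0001101001010101
  0001 = 1
  1010 = A
  0101 = 5
  0101 = 5
= 0x1A55


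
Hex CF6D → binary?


Each hex digit → 4 binary bits:
  C = 1100
  F = 1111
  6 = 0110
  D = 1101
Concatenate: 1100 1111 0110 1101
= 1100111101101101


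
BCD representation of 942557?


Each digit → 4-bit binary:
  9 → 1001
  4 → 0100
  2 → 0010
  5 → 0101
  5 → 0101
  7 → 0111
= 1001 0100 0010 0101 0101 0111


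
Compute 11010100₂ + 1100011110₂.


Align and add column by column (LSB to MSB, carry propagating):
  00011010100
+ 01100011110
  -----------
  col 0: 0 + 0 + 0 (carry in) = 0 → bit 0, carry out 0
  col 1: 0 + 1 + 0 (carry in) = 1 → bit 1, carry out 0
  col 2: 1 + 1 + 0 (carry in) = 2 → bit 0, carry out 1
  col 3: 0 + 1 + 1 (carry in) = 2 → bit 0, carry out 1
  col 4: 1 + 1 + 1 (carry in) = 3 → bit 1, carry out 1
  col 5: 0 + 0 + 1 (carry in) = 1 → bit 1, carry out 0
  col 6: 1 + 0 + 0 (carry in) = 1 → bit 1, carry out 0
  col 7: 1 + 0 + 0 (carry in) = 1 → bit 1, carry out 0
  col 8: 0 + 1 + 0 (carry in) = 1 → bit 1, carry out 0
  col 9: 0 + 1 + 0 (carry in) = 1 → bit 1, carry out 0
  col 10: 0 + 0 + 0 (carry in) = 0 → bit 0, carry out 0
Reading bits MSB→LSB: 01111110010
Strip leading zeros: 1111110010
= 1111110010


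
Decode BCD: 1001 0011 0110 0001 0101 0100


Each 4-bit group → digit:
  1001 → 9
  0011 → 3
  0110 → 6
  0001 → 1
  0101 → 5
  0100 → 4
= 936154


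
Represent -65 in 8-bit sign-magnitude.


Sign bit: 1 (negative)
Magnitude: 65 = 1000001
= 11000001


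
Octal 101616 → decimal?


Positional values:
Position 0: 6 × 8^0 = 6
Position 1: 1 × 8^1 = 8
Position 2: 6 × 8^2 = 384
Position 3: 1 × 8^3 = 512
Position 4: 0 × 8^4 = 0
Position 5: 1 × 8^5 = 32768
Sum = 6 + 8 + 384 + 512 + 0 + 32768
= 33678


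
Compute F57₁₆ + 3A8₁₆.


Align and add column by column (LSB to MSB, each column mod 16 with carry):
  0F57
+ 03A8
  ----
  col 0: 7(7) + 8(8) + 0 (carry in) = 15 → F(15), carry out 0
  col 1: 5(5) + A(10) + 0 (carry in) = 15 → F(15), carry out 0
  col 2: F(15) + 3(3) + 0 (carry in) = 18 → 2(2), carry out 1
  col 3: 0(0) + 0(0) + 1 (carry in) = 1 → 1(1), carry out 0
Reading digits MSB→LSB: 12FF
Strip leading zeros: 12FF
= 0x12FF


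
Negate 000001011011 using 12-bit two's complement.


Original: 000001011011
Step 1 - Invert all bits: 111110100100
Step 2 - Add 1: 111110100100 + 1
= 111110100101 (represents -91)


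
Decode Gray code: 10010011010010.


Gray code: 10010011010010
MSB stays the same: 1
Each subsequent bit = prev_binary XOR current_gray:
  B[1] = 1 XOR 0 = 1
  B[2] = 1 XOR 0 = 1
  B[3] = 1 XOR 1 = 0
  B[4] = 0 XOR 0 = 0
  B[5] = 0 XOR 0 = 0
  B[6] = 0 XOR 1 = 1
  B[7] = 1 XOR 1 = 0
  B[8] = 0 XOR 0 = 0
  B[9] = 0 XOR 1 = 1
  B[10] = 1 XOR 0 = 1
  B[11] = 1 XOR 0 = 1
  B[12] = 1 XOR 1 = 0
  B[13] = 0 XOR 0 = 0
= 11100010011100 (14492 decimal)
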